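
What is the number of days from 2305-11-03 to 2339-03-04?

From November 3, 2305 to November 3, 2338: 33 years, of which 8 contain a Feb 29 — 25×365 + 8×366 = 12053 days.
November 2338: 30 − 3 = 27 days remain.
Then December (31), January (31), February 2339 (28): 31 + 31 + 28 = 90 days.
March 1–4, 2339: 4 days.
Residual: 121 days.
Total: 12174 days.

12174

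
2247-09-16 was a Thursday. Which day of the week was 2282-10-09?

Monday

Day-of-year of September 16, 2247: 259.
Day-of-year of October 9, 2282: 282.
2247 has 365 days, so 365 − 259 = 106 days remain in 2247.
Full years 2248–2281: 25 common + 9 leap = 25×365 + 9×366 = 12419 days.
Total: 106 + 12419 + 282 = 12807 days.
12807 mod 7 = 4, so 4 days after Thursday is Monday.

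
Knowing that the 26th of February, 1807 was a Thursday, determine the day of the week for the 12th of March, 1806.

Wednesday

Count forward from the earlier date (March 12, 1806) to the later (February 26, 1807):
Day-of-year of March 12, 1806: 71.
Day-of-year of February 26, 1807: 57.
1806 has 365 days, so 365 − 71 = 294 days remain in 1806.
Total: 294 + 57 = 351 days.
351 mod 7 = 1, so 1 day before Thursday is Wednesday.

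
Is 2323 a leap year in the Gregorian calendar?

2323 is not a leap year.

No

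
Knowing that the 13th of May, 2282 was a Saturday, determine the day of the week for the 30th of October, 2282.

May 2282: 31 − 13 = 18 days remain.
Then June (30), July (31), August (31), September (30): 30 + 31 + 31 + 30 = 122 days.
October 1–30, 2282: 30 days.
Total: 18 + 122 + 30 = 170 days.
170 mod 7 = 2, so 2 days after Saturday is Monday.

Monday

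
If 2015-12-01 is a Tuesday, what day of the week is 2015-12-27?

Sunday

Within December 2015: 27 − 1 = 26 days.
26 mod 7 = 5, so 5 days after Tuesday is Sunday.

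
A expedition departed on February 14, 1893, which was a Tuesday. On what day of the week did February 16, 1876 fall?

Count forward from the earlier date (February 16, 1876) to the later (February 14, 1893):
Day-of-year of February 16, 1876: 47.
Day-of-year of February 14, 1893: 45.
1876 has 366 days, so 366 − 47 = 319 days remain in 1876.
Full years 1877–1892: 12 common + 4 leap = 12×365 + 4×366 = 5844 days.
Total: 319 + 5844 + 45 = 6208 days.
6208 mod 7 = 6, so 6 days before Tuesday is Wednesday.

Wednesday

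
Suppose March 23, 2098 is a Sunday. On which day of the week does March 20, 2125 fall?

From March 23, 2098 to March 23, 2124: 26 years, of which 6 contain a Feb 29 — 20×365 + 6×366 = 9496 days.
(2100 is not a leap year (divisible by 100 but not 400).)
March 2124: 31 − 23 = 8 days remain.
Then 11 full months totalling 334 days.
March 1–20, 2125: 20 days.
Residual: 362 days.
Total: 9858 days.
9858 mod 7 = 2, so 2 days after Sunday is Tuesday.

Tuesday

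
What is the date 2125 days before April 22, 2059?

June 27, 2053

Count 2125 days before April 22, 2059:
Day-of-year of June 27, 2053: 178.
Day-of-year of April 22, 2059: 112.
2053 has 365 days, so 365 − 178 = 187 days remain in 2053.
Full years: 2054: 365; 2055: 365; 2056: 366; 2057: 365; 2058: 365. Sum = 1826.
Total: 187 + 1826 + 112 = 2125 days.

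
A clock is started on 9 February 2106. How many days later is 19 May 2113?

2656

From February 9, 2106 to February 9, 2113: 7 years, of which 2 contain a Feb 29 — 5×365 + 2×366 = 2557 days.
February 2113: 28 − 9 = 19 days remain (2113 is not a leap year, so February has 28 days).
Then March (31), April (30): 31 + 30 = 61 days.
May 1–19, 2113: 19 days.
Residual: 99 days.
Total: 2656 days.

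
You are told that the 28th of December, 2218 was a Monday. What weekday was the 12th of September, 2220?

Day-of-year of December 28, 2218: 362.
Day-of-year of September 12, 2220: 256.
2218 has 365 days, so 365 − 362 = 3 days remain in 2218.
Full years: 2219: 365. Sum = 365.
Total: 3 + 365 + 256 = 624 days.
624 mod 7 = 1, so 1 day after Monday is Tuesday.

Tuesday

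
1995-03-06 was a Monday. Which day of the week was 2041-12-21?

Saturday

From March 6, 1995 to March 6, 2041: 46 years, of which 12 contain a Feb 29 — 34×365 + 12×366 = 16802 days.
(2000 is a leap year (divisible by 400).)
March 2041: 31 − 6 = 25 days remain.
Then April (30), May (31), June (30), July (31), August (31), September (30), October (31), November (30): 30 + 31 + 30 + 31 + 31 + 30 + 31 + 30 = 244 days.
December 1–21, 2041: 21 days.
Residual: 290 days.
Total: 17092 days.
17092 mod 7 = 5, so 5 days after Monday is Saturday.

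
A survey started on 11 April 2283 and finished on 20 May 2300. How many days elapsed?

6248

From April 11, 2283 to April 11, 2300: 17 years, of which 4 contain a Feb 29 — 13×365 + 4×366 = 6209 days.
(2300 is not a leap year (divisible by 100 but not 400).)
April 2300: 30 − 11 = 19 days remain.
May 1–20, 2300: 20 days.
Residual: 39 days.
Total: 6248 days.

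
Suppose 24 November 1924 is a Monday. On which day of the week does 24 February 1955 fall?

Thursday

Day-of-year of November 24, 1924: 329.
Day-of-year of February 24, 1955: 55.
1924 has 366 days, so 366 − 329 = 37 days remain in 1924.
Full years 1925–1954: 23 common + 7 leap = 23×365 + 7×366 = 10957 days.
Total: 37 + 10957 + 55 = 11049 days.
11049 mod 7 = 3, so 3 days after Monday is Thursday.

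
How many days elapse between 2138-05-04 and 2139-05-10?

371

May 2138: 31 − 4 = 27 days remain.
Then 11 full months totalling 334 days.
May 1–10, 2139: 10 days.
Total: 27 + 334 + 10 = 371 days.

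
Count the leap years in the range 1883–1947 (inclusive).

Years divisible by 4: 1884, 1888, …, 1944 — 16 in all.
Of these, 1900 is divisible by 100 but not 400, so not leap.
Leap years: 16 − 1 = 15.

15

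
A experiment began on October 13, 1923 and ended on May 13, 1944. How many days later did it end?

7518

Day-of-year of October 13, 1923: 286.
Day-of-year of May 13, 1944: 134.
1923 has 365 days, so 365 − 286 = 79 days remain in 1923.
Full years 1924–1943: 15 common + 5 leap = 15×365 + 5×366 = 7305 days.
Total: 79 + 7305 + 134 = 7518 days.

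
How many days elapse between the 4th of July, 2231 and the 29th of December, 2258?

10040

Day-of-year of July 4, 2231: 185.
Day-of-year of December 29, 2258: 363.
2231 has 365 days, so 365 − 185 = 180 days remain in 2231.
Full years 2232–2257: 19 common + 7 leap = 19×365 + 7×366 = 9497 days.
Total: 180 + 9497 + 363 = 10040 days.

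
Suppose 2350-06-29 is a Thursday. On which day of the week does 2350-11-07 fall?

Tuesday

June 2350: 30 − 29 = 1 day remains.
Then July (31), August (31), September (30), October (31): 31 + 31 + 30 + 31 = 123 days.
November 1–7, 2350: 7 days.
Total: 1 + 123 + 7 = 131 days.
131 mod 7 = 5, so 5 days after Thursday is Tuesday.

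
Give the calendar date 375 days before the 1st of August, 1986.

the 22nd of July, 1985

Count 375 days before August 1, 1986:
Day-of-year of July 22, 1985: 203.
Day-of-year of August 1, 1986: 213.
1985 has 365 days, so 365 − 203 = 162 days remain in 1985.
Total: 162 + 213 = 375 days.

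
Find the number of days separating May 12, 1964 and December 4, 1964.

206

May 1964: 31 − 12 = 19 days remain.
Then June (30), July (31), August (31), September (30), October (31), November (30): 30 + 31 + 31 + 30 + 31 + 30 = 183 days.
December 1–4, 1964: 4 days.
Total: 19 + 183 + 4 = 206 days.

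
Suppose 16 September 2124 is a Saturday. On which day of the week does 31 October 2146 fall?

From September 16, 2124 to September 16, 2146: 22 years, of which 5 contain a Feb 29 — 17×365 + 5×366 = 8035 days.
September 2146: 30 − 16 = 14 days remain.
October 1–31, 2146: 31 days.
Residual: 45 days.
Total: 8080 days.
8080 mod 7 = 2, so 2 days after Saturday is Monday.

Monday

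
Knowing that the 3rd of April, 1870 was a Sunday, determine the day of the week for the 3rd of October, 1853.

Count forward from the earlier date (October 3, 1853) to the later (April 3, 1870):
Day-of-year of October 3, 1853: 276.
Day-of-year of April 3, 1870: 93.
1853 has 365 days, so 365 − 276 = 89 days remain in 1853.
Full years 1854–1869: 12 common + 4 leap = 12×365 + 4×366 = 5844 days.
Total: 89 + 5844 + 93 = 6026 days.
6026 mod 7 = 6, so 6 days before Sunday is Monday.

Monday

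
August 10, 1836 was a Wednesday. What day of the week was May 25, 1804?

Count forward from the earlier date (May 25, 1804) to the later (August 10, 1836):
From May 25, 1804 to May 25, 1836: 32 years, of which 8 contain a Feb 29 — 24×365 + 8×366 = 11688 days.
May 1836: 31 − 25 = 6 days remain.
Then June (30), July (31): 30 + 31 = 61 days.
August 1–10, 1836: 10 days.
Residual: 77 days.
Total: 11765 days.
11765 mod 7 = 5, so 5 days before Wednesday is Friday.

Friday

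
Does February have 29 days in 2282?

No

2282 is not a leap year.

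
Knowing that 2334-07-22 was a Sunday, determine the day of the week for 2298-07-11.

Count forward from the earlier date (July 11, 2298) to the later (July 22, 2334):
From July 11, 2298 to July 11, 2334: 36 years, of which 8 contain a Feb 29 — 28×365 + 8×366 = 13148 days.
(2300 is not a leap year (divisible by 100 but not 400).)
Within July 2334: 22 − 11 = 11 days.
Total: 13159 days.
13159 mod 7 = 6, so 6 days before Sunday is Monday.

Monday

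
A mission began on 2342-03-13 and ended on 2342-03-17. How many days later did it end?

4

Within March 2342: 17 − 13 = 4 days.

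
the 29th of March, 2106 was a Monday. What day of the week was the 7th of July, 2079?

Count forward from the earlier date (July 7, 2079) to the later (March 29, 2106):
Day-of-year of July 7, 2079: 188.
Day-of-year of March 29, 2106: 88.
2079 has 365 days, so 365 − 188 = 177 days remain in 2079.
Full years 2080–2105: 20 common + 6 leap = 20×365 + 6×366 = 9496 days.
Total: 177 + 9496 + 88 = 9761 days.
9761 mod 7 = 3, so 3 days before Monday is Friday.

Friday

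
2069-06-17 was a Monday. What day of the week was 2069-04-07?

Count forward from the earlier date (April 7, 2069) to the later (June 17, 2069):
April 2069: 30 − 7 = 23 days remain.
Then May (31): 31 days.
June 1–17, 2069: 17 days.
Total: 23 + 31 + 17 = 71 days.
71 mod 7 = 1, so 1 day before Monday is Sunday.

Sunday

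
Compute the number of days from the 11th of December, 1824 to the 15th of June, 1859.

Day-of-year of December 11, 1824: 346.
Day-of-year of June 15, 1859: 166.
1824 has 366 days, so 366 − 346 = 20 days remain in 1824.
Full years 1825–1858: 26 common + 8 leap = 26×365 + 8×366 = 12418 days.
Total: 20 + 12418 + 166 = 12604 days.

12604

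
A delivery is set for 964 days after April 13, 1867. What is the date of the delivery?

December 2, 1869

Count 964 days after April 13, 1867:
Day-of-year of April 13, 1867: 103.
Day-of-year of December 2, 1869: 336.
1867 has 365 days, so 365 − 103 = 262 days remain in 1867.
Full years: 1868: 366. Sum = 366.
Total: 262 + 366 + 336 = 964 days.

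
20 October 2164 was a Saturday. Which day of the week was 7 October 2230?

Thursday

Day-of-year of October 20, 2164: 294.
Day-of-year of October 7, 2230: 280.
2164 has 366 days, so 366 − 294 = 72 days remain in 2164.
Full years 2165–2229: 50 common + 15 leap = 50×365 + 15×366 = 23740 days.
Total: 72 + 23740 + 280 = 24092 days.
24092 mod 7 = 5, so 5 days after Saturday is Thursday.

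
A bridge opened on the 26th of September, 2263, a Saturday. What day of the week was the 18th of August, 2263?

Tuesday

Count forward from the earlier date (August 18, 2263) to the later (September 26, 2263):
August 2263: 31 − 18 = 13 days remain.
September 1–26, 2263: 26 days.
Total: 13 + 26 = 39 days.
39 mod 7 = 4, so 4 days before Saturday is Tuesday.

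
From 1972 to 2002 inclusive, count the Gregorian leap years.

Years divisible by 4 in [1972, 2002]: 1972, 1976, 1980, 1984, 1988, 1992, 1996, 2000.
2000 is divisible by 400, so still leap.
No century exceptions apply. Count: 8.

8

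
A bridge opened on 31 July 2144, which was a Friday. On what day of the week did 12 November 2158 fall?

Sunday

From July 31, 2144 to July 31, 2158: 14 years, of which 3 contain a Feb 29 — 11×365 + 3×366 = 5113 days.
July 2158: 31 − 31 = 0 days remain.
Then August (31), September (30), October (31): 31 + 30 + 31 = 92 days.
November 1–12, 2158: 12 days.
Residual: 104 days.
Total: 5217 days.
5217 mod 7 = 2, so 2 days after Friday is Sunday.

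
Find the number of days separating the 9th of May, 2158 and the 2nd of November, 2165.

2734

Day-of-year of May 9, 2158: 129.
Day-of-year of November 2, 2165: 306.
2158 has 365 days, so 365 − 129 = 236 days remain in 2158.
Full years: 2159: 365; 2160: 366; 2161: 365; 2162: 365; 2163: 365; 2164: 366. Sum = 2192.
Total: 236 + 2192 + 306 = 2734 days.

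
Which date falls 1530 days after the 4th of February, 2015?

the 14th of April, 2019

Count 1530 days after February 4, 2015:
Day-of-year of February 4, 2015: 35.
Day-of-year of April 14, 2019: 104.
2015 has 365 days, so 365 − 35 = 330 days remain in 2015.
Full years: 2016: 366; 2017: 365; 2018: 365. Sum = 1096.
Total: 330 + 1096 + 104 = 1530 days.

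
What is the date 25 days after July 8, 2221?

August 2, 2221

Count 25 days after July 8, 2221:
July 2221: 31 − 8 = 23 days remain.
August 1–2, 2221: 2 days.
Total: 23 + 2 = 25 days.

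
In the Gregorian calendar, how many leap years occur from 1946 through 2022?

19

Years divisible by 4: 1948, 1952, …, 2020 — 19 in all.
2000 is divisible by 400, so still leap.
No century exceptions apply. Count: 19.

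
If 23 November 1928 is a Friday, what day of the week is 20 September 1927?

Tuesday

Count forward from the earlier date (September 20, 1927) to the later (November 23, 1928):
September 20, 1927 → September 20, 1928: 366 days (1928 is a leap year).
September 1928: 30 − 20 = 10 days remain.
Then October (31): 31 days.
November 1–23, 1928: 23 days.
Residual: 64 days.
Total: 430 days.
430 mod 7 = 3, so 3 days before Friday is Tuesday.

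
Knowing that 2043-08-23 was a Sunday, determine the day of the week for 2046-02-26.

Monday

Day-of-year of August 23, 2043: 235.
Day-of-year of February 26, 2046: 57.
2043 has 365 days, so 365 − 235 = 130 days remain in 2043.
Full years: 2044: 366; 2045: 365. Sum = 731.
Total: 130 + 731 + 57 = 918 days.
918 mod 7 = 1, so 1 day after Sunday is Monday.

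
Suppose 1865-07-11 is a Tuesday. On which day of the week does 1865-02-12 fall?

Count forward from the earlier date (February 12, 1865) to the later (July 11, 1865):
February 1865: 28 − 12 = 16 days remain (1865 is not a leap year, so February has 28 days).
Then March (31), April (30), May (31), June (30): 31 + 30 + 31 + 30 = 122 days.
July 1–11, 1865: 11 days.
Total: 16 + 122 + 11 = 149 days.
149 mod 7 = 2, so 2 days before Tuesday is Sunday.

Sunday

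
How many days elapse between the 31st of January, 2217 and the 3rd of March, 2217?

January 2217: 31 − 31 = 0 days remain.
Then February 2217 (28): 28 days.
March 1–3, 2217: 3 days.
Total: 0 + 28 + 3 = 31 days.

31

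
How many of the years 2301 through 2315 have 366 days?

Years divisible by 4 in [2301, 2315]: 2304, 2308, 2312.
No century exceptions apply. Count: 3.

3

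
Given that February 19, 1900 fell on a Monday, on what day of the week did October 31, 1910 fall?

From February 19, 1900 to February 19, 1910: 10 years, of which 2 contain a Feb 29 — 8×365 + 2×366 = 3652 days.
(1900 is not a leap year (divisible by 100 but not 400).)
February 1910: 28 − 19 = 9 days remain (1910 is not a leap year, so February has 28 days).
Then March (31), April (30), May (31), June (30), July (31), August (31), September (30): 31 + 30 + 31 + 30 + 31 + 31 + 30 = 214 days.
October 1–31, 1910: 31 days.
Residual: 254 days.
Total: 3906 days.
3906 is a multiple of 7, so October 31, 1910 falls on the same weekday: Monday.

Monday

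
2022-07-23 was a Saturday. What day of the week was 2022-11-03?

Thursday

July 2022: 31 − 23 = 8 days remain.
Then August (31), September (30), October (31): 31 + 30 + 31 = 92 days.
November 1–3, 2022: 3 days.
Total: 8 + 92 + 3 = 103 days.
103 mod 7 = 5, so 5 days after Saturday is Thursday.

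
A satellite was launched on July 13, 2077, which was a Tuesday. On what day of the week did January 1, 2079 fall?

July 2077: 31 − 13 = 18 days remain.
Then 17 full months totalling 518 days.
January 1, 2079: 1 day.
Total: 18 + 518 + 1 = 537 days.
537 mod 7 = 5, so 5 days after Tuesday is Sunday.

Sunday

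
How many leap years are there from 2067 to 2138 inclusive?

Years divisible by 4: 2068, 2072, …, 2136 — 18 in all.
Of these, 2100 is divisible by 100 but not 400, so not leap.
Leap years: 18 − 1 = 17.

17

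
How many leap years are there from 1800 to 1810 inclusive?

Years divisible by 4 in [1800, 1810]: 1800, 1804, 1808.
Of these, 1800 is divisible by 100 but not 400, so not leap.
Leap years: 3 − 1 = 2.

2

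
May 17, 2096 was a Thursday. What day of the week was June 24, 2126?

Monday

Day-of-year of May 17, 2096: 138.
Day-of-year of June 24, 2126: 175.
2096 has 366 days, so 366 − 138 = 228 days remain in 2096.
Full years 2097–2125: 23 common + 6 leap = 23×365 + 6×366 = 10591 days.
Total: 228 + 10591 + 175 = 10994 days.
10994 mod 7 = 4, so 4 days after Thursday is Monday.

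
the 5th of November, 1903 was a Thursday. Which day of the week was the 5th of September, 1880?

Count forward from the earlier date (September 5, 1880) to the later (November 5, 1903):
Day-of-year of September 5, 1880: 249.
Day-of-year of November 5, 1903: 309.
1880 has 366 days, so 366 − 249 = 117 days remain in 1880.
Full years 1881–1902: 18 common + 4 leap = 18×365 + 4×366 = 8034 days.
Total: 117 + 8034 + 309 = 8460 days.
8460 mod 7 = 4, so 4 days before Thursday is Sunday.

Sunday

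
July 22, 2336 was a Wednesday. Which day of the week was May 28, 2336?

Count forward from the earlier date (May 28, 2336) to the later (July 22, 2336):
May 2336: 31 − 28 = 3 days remain.
Then June (30): 30 days.
July 1–22, 2336: 22 days.
Total: 3 + 30 + 22 = 55 days.
55 mod 7 = 6, so 6 days before Wednesday is Thursday.

Thursday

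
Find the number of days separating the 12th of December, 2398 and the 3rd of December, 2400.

December 12, 2398 → December 12, 2399: 365 days.
December 2399: 31 − 12 = 19 days remain.
Then 11 full months totalling 335 days.
December 1–3, 2400: 3 days.
Residual: 357 days.
Total: 722 days.

722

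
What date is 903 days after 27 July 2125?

16 January 2128

Count 903 days after July 27, 2125:
July 27, 2125 → July 27, 2126: 365 days.
July 27, 2126 → July 27, 2127: 365 days.
July 2127: 31 − 27 = 4 days remain.
Then August (31), September (30), October (31), November (30), December (31): 31 + 30 + 31 + 30 + 31 = 153 days.
January 1–16, 2128: 16 days.
Residual: 173 days.
Total: 903 days.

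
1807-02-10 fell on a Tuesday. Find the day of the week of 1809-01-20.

Friday

February 10, 1807 → February 10, 1808: 365 days.
February 1808: 29 − 10 = 19 days remain (1808 is a leap year, so February has 29 days).
Then 10 full months totalling 306 days.
January 1–20, 1809: 20 days.
Residual: 345 days.
Total: 710 days.
710 mod 7 = 3, so 3 days after Tuesday is Friday.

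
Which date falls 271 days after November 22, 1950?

August 20, 1951

Count 271 days after November 22, 1950:
November 1950: 30 − 22 = 8 days remain.
Then December (31), January (31), February 1951 (28), March (31), April (30), May (31), June (30), July (31): 31 + 31 + 28 + 31 + 30 + 31 + 30 + 31 = 243 days.
August 1–20, 1951: 20 days.
Total: 8 + 243 + 20 = 271 days.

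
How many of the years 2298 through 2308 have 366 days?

Years divisible by 4 in [2298, 2308]: 2300, 2304, 2308.
Of these, 2300 is divisible by 100 but not 400, so not leap.
Leap years: 3 − 1 = 2.

2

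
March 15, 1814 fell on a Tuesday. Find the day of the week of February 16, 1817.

Sunday

Day-of-year of March 15, 1814: 74.
Day-of-year of February 16, 1817: 47.
1814 has 365 days, so 365 − 74 = 291 days remain in 1814.
Full years: 1815: 365; 1816: 366. Sum = 731.
Total: 291 + 731 + 47 = 1069 days.
1069 mod 7 = 5, so 5 days after Tuesday is Sunday.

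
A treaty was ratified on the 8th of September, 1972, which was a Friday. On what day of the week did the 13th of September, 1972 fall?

Wednesday

Within September 1972: 13 − 8 = 5 days.
5 mod 7 = 5, so 5 days after Friday is Wednesday.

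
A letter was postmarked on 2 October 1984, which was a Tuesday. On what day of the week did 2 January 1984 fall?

Monday

Count forward from the earlier date (January 2, 1984) to the later (October 2, 1984):
January 1984: 31 − 2 = 29 days remain.
Then February 1984 (29), March (31), April (30), May (31), June (30), July (31), August (31), September (30): 29 + 31 + 30 + 31 + 30 + 31 + 31 + 30 = 243 days.
October 1–2, 1984: 2 days.
Total: 29 + 243 + 2 = 274 days.
274 mod 7 = 1, so 1 day before Tuesday is Monday.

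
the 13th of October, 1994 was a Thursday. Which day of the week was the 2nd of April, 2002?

From October 13, 1994 to October 13, 2001: 7 years, of which 2 contain a Feb 29 — 5×365 + 2×366 = 2557 days.
(2000 is a leap year (divisible by 400).)
October 2001: 31 − 13 = 18 days remain.
Then November (30), December (31), January (31), February 2002 (28), March (31): 30 + 31 + 31 + 28 + 31 = 151 days.
April 1–2, 2002: 2 days.
Residual: 171 days.
Total: 2728 days.
2728 mod 7 = 5, so 5 days after Thursday is Tuesday.

Tuesday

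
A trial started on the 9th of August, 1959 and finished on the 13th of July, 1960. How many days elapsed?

339

August 1959: 31 − 9 = 22 days remain.
Then 10 full months totalling 304 days.
July 1–13, 1960: 13 days.
Residual: 339 days.
Total: 339 days.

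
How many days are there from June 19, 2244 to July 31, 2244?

June 2244: 30 − 19 = 11 days remain.
July 1–31, 2244: 31 days.
Total: 11 + 31 = 42 days.

42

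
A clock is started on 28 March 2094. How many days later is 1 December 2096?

Day-of-year of March 28, 2094: 87.
Day-of-year of December 1, 2096: 336.
2094 has 365 days, so 365 − 87 = 278 days remain in 2094.
Full years: 2095: 365. Sum = 365.
Total: 278 + 365 + 336 = 979 days.

979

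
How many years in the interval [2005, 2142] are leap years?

Years divisible by 4: 2008, 2012, …, 2140 — 34 in all.
Of these, 2100 is divisible by 100 but not 400, so not leap.
Leap years: 34 − 1 = 33.

33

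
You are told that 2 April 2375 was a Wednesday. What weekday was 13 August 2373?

Count forward from the earlier date (August 13, 2373) to the later (April 2, 2375):
Day-of-year of August 13, 2373: 225.
Day-of-year of April 2, 2375: 92.
2373 has 365 days, so 365 − 225 = 140 days remain in 2373.
Full years: 2374: 365. Sum = 365.
Total: 140 + 365 + 92 = 597 days.
597 mod 7 = 2, so 2 days before Wednesday is Monday.

Monday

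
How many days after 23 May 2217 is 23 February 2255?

13790

Day-of-year of May 23, 2217: 143.
Day-of-year of February 23, 2255: 54.
2217 has 365 days, so 365 − 143 = 222 days remain in 2217.
Full years 2218–2254: 28 common + 9 leap = 28×365 + 9×366 = 13514 days.
Total: 222 + 13514 + 54 = 13790 days.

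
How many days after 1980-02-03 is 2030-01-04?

From February 3, 1980 to February 3, 2029: 49 years, of which 13 contain a Feb 29 — 36×365 + 13×366 = 17898 days.
(2000 is a leap year (divisible by 400).)
February 2029: 28 − 3 = 25 days remain (2029 is not a leap year, so February has 28 days).
Then 10 full months totalling 306 days.
January 1–4, 2030: 4 days.
Residual: 335 days.
Total: 18233 days.

18233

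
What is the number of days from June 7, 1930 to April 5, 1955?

Day-of-year of June 7, 1930: 158.
Day-of-year of April 5, 1955: 95.
1930 has 365 days, so 365 − 158 = 207 days remain in 1930.
Full years 1931–1954: 18 common + 6 leap = 18×365 + 6×366 = 8766 days.
Total: 207 + 8766 + 95 = 9068 days.

9068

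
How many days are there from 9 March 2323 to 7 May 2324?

425

Day-of-year of March 9, 2323: 68.
Day-of-year of May 7, 2324: 128.
2323 has 365 days, so 365 − 68 = 297 days remain in 2323.
Total: 297 + 128 = 425 days.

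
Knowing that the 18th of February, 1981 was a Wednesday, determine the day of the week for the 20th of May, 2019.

Monday

From February 18, 1981 to February 18, 2019: 38 years, of which 9 contain a Feb 29 — 29×365 + 9×366 = 13879 days.
(2000 is a leap year (divisible by 400).)
February 2019: 28 − 18 = 10 days remain (2019 is not a leap year, so February has 28 days).
Then March (31), April (30): 31 + 30 = 61 days.
May 1–20, 2019: 20 days.
Residual: 91 days.
Total: 13970 days.
13970 mod 7 = 5, so 5 days after Wednesday is Monday.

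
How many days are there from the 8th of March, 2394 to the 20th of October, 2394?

226

March 2394: 31 − 8 = 23 days remain.
Then April (30), May (31), June (30), July (31), August (31), September (30): 30 + 31 + 30 + 31 + 31 + 30 = 183 days.
October 1–20, 2394: 20 days.
Total: 23 + 183 + 20 = 226 days.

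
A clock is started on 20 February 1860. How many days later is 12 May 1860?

82

February 1860: 29 − 20 = 9 days remain (1860 is a leap year, so February has 29 days).
Then March (31), April (30): 31 + 30 = 61 days.
May 1–12, 1860: 12 days.
Total: 9 + 61 + 12 = 82 days.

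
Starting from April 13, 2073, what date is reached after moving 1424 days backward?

May 20, 2069

Count 1424 days before April 13, 2073:
Day-of-year of May 20, 2069: 140.
Day-of-year of April 13, 2073: 103.
2069 has 365 days, so 365 − 140 = 225 days remain in 2069.
Full years: 2070: 365; 2071: 365; 2072: 366. Sum = 1096.
Total: 225 + 1096 + 103 = 1424 days.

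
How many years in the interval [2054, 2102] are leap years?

11

Years divisible by 4 in [2054, 2102]: 2056, 2060, 2064, 2068, 2072, 2076, 2080, 2084, 2088, 2092, 2096, 2100.
Of these, 2100 is divisible by 100 but not 400, so not leap.
Leap years: 12 − 1 = 11.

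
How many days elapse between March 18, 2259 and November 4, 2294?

From March 18, 2259 to March 18, 2294: 35 years, of which 9 contain a Feb 29 — 26×365 + 9×366 = 12784 days.
March 2294: 31 − 18 = 13 days remain.
Then April (30), May (31), June (30), July (31), August (31), September (30), October (31): 30 + 31 + 30 + 31 + 31 + 30 + 31 = 214 days.
November 1–4, 2294: 4 days.
Residual: 231 days.
Total: 13015 days.

13015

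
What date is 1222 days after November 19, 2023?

March 25, 2027

Count 1222 days after November 19, 2023:
November 19, 2023 → November 19, 2024: 366 days (2024 is a leap year).
November 19, 2024 → November 19, 2025: 365 days.
November 19, 2025 → November 19, 2026: 365 days.
November 2026: 30 − 19 = 11 days remain.
Then December (31), January (31), February 2027 (28): 31 + 31 + 28 = 90 days.
March 1–25, 2027: 25 days.
Residual: 126 days.
Total: 1222 days.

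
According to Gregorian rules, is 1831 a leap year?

No

1831 is not a leap year.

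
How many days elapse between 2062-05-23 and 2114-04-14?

18953

Day-of-year of May 23, 2062: 143.
Day-of-year of April 14, 2114: 104.
2062 has 365 days, so 365 − 143 = 222 days remain in 2062.
Full years 2063–2113: 39 common + 12 leap = 39×365 + 12×366 = 18627 days.
Total: 222 + 18627 + 104 = 18953 days.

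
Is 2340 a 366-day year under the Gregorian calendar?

Yes

2340 is a leap year.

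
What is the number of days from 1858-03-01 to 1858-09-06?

March 1858: 31 − 1 = 30 days remain.
Then April (30), May (31), June (30), July (31), August (31): 30 + 31 + 30 + 31 + 31 = 153 days.
September 1–6, 1858: 6 days.
Total: 30 + 153 + 6 = 189 days.

189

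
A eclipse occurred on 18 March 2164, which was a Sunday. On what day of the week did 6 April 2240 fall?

Monday

From March 18, 2164 to March 18, 2240: 76 years, of which 18 contain a Feb 29 — 58×365 + 18×366 = 27758 days.
(2200 is not a leap year (divisible by 100 but not 400).)
March 2240: 31 − 18 = 13 days remain.
April 1–6, 2240: 6 days.
Residual: 19 days.
Total: 27777 days.
27777 mod 7 = 1, so 1 day after Sunday is Monday.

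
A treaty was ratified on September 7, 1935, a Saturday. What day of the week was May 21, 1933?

Count forward from the earlier date (May 21, 1933) to the later (September 7, 1935):
May 1933: 31 − 21 = 10 days remain.
Then 27 full months totalling 822 days.
September 1–7, 1935: 7 days.
Total: 10 + 822 + 7 = 839 days.
839 mod 7 = 6, so 6 days before Saturday is Sunday.

Sunday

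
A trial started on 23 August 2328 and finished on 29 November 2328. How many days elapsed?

August 2328: 31 − 23 = 8 days remain.
Then September (30), October (31): 30 + 31 = 61 days.
November 1–29, 2328: 29 days.
Total: 8 + 61 + 29 = 98 days.

98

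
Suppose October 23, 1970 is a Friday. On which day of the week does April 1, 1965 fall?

Count forward from the earlier date (April 1, 1965) to the later (October 23, 1970):
April 1, 1965 → April 1, 1966: 365 days.
April 1, 1966 → April 1, 1967: 365 days.
April 1, 1967 → April 1, 1968: 366 days (1968 is a leap year).
April 1, 1968 → April 1, 1969: 365 days.
April 1, 1969 → April 1, 1970: 365 days.
April 1970: 30 − 1 = 29 days remain.
Then May (31), June (30), July (31), August (31), September (30): 31 + 30 + 31 + 31 + 30 = 153 days.
October 1–23, 1970: 23 days.
Residual: 205 days.
Total: 2031 days.
2031 mod 7 = 1, so 1 day before Friday is Thursday.

Thursday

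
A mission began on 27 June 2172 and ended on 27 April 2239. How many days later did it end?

24409

Day-of-year of June 27, 2172: 179.
Day-of-year of April 27, 2239: 117.
2172 has 366 days, so 366 − 179 = 187 days remain in 2172.
Full years 2173–2238: 51 common + 15 leap = 51×365 + 15×366 = 24105 days.
Total: 187 + 24105 + 117 = 24409 days.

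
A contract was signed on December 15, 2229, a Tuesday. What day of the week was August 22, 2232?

Wednesday

December 15, 2229 → December 15, 2230: 365 days.
December 15, 2230 → December 15, 2231: 365 days.
December 2231: 31 − 15 = 16 days remain.
Then January (31), February 2232 (29), March (31), April (30), May (31), June (30), July (31): 31 + 29 + 31 + 30 + 31 + 30 + 31 = 213 days.
August 1–22, 2232: 22 days.
Residual: 251 days.
Total: 981 days.
981 mod 7 = 1, so 1 day after Tuesday is Wednesday.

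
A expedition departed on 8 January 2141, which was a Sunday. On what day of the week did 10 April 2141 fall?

January 2141: 31 − 8 = 23 days remain.
Then February 2141 (28), March (31): 28 + 31 = 59 days.
April 1–10, 2141: 10 days.
Total: 23 + 59 + 10 = 92 days.
92 mod 7 = 1, so 1 day after Sunday is Monday.

Monday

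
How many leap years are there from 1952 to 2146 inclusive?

48

Years divisible by 4: 1952, 1956, …, 2144 — 49 in all.
Of these, 2100 is divisible by 100 but not 400, so not leap.
2000 is divisible by 400, so still leap.
Leap years: 49 − 1 = 48.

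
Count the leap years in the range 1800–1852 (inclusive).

Years divisible by 4: 1800, 1804, …, 1852 — 14 in all.
Of these, 1800 is divisible by 100 but not 400, so not leap.
Leap years: 14 − 1 = 13.

13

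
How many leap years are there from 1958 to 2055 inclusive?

Years divisible by 4: 1960, 1964, …, 2052 — 24 in all.
2000 is divisible by 400, so still leap.
No century exceptions apply. Count: 24.

24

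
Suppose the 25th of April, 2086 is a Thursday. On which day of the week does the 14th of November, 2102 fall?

Day-of-year of April 25, 2086: 115.
Day-of-year of November 14, 2102: 318.
2086 has 365 days, so 365 − 115 = 250 days remain in 2086.
Full years 2087–2101: 12 common + 3 leap = 12×365 + 3×366 = 5478 days.
Total: 250 + 5478 + 318 = 6046 days.
6046 mod 7 = 5, so 5 days after Thursday is Tuesday.

Tuesday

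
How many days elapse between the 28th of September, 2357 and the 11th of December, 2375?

From September 28, 2357 to September 28, 2375: 18 years, of which 4 contain a Feb 29 — 14×365 + 4×366 = 6574 days.
September 2375: 30 − 28 = 2 days remain.
Then October (31), November (30): 31 + 30 = 61 days.
December 1–11, 2375: 11 days.
Residual: 74 days.
Total: 6648 days.

6648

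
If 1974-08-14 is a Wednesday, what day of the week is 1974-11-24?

August 1974: 31 − 14 = 17 days remain.
Then September (30), October (31): 30 + 31 = 61 days.
November 1–24, 1974: 24 days.
Total: 17 + 61 + 24 = 102 days.
102 mod 7 = 4, so 4 days after Wednesday is Sunday.

Sunday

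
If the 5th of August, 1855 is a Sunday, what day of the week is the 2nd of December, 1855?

August 1855: 31 − 5 = 26 days remain.
Then September (30), October (31), November (30): 30 + 31 + 30 = 91 days.
December 1–2, 1855: 2 days.
Total: 26 + 91 + 2 = 119 days.
119 is a multiple of 7, so the 2nd of December, 1855 falls on the same weekday: Sunday.

Sunday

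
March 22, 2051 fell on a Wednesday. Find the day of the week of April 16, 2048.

Count forward from the earlier date (April 16, 2048) to the later (March 22, 2051):
April 16, 2048 → April 16, 2049: 365 days.
April 16, 2049 → April 16, 2050: 365 days.
April 2050: 30 − 16 = 14 days remain.
Then 10 full months totalling 304 days.
March 1–22, 2051: 22 days.
Residual: 340 days.
Total: 1070 days.
1070 mod 7 = 6, so 6 days before Wednesday is Thursday.

Thursday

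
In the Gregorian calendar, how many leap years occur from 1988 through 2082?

Years divisible by 4: 1988, 1992, …, 2080 — 24 in all.
2000 is divisible by 400, so still leap.
No century exceptions apply. Count: 24.

24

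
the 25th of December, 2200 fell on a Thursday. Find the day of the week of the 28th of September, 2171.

Saturday

Count forward from the earlier date (September 28, 2171) to the later (December 25, 2200):
Day-of-year of September 28, 2171: 271.
Day-of-year of December 25, 2200: 359.
2171 has 365 days, so 365 − 271 = 94 days remain in 2171.
Full years 2172–2199: 21 common + 7 leap = 21×365 + 7×366 = 10227 days.
Total: 94 + 10227 + 359 = 10680 days.
10680 mod 7 = 5, so 5 days before Thursday is Saturday.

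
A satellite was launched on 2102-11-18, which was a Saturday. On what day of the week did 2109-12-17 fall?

From November 18, 2102 to November 18, 2109: 7 years, of which 2 contain a Feb 29 — 5×365 + 2×366 = 2557 days.
November 2109: 30 − 18 = 12 days remain.
December 1–17, 2109: 17 days.
Residual: 29 days.
Total: 2586 days.
2586 mod 7 = 3, so 3 days after Saturday is Tuesday.

Tuesday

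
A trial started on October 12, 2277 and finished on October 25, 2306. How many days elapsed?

10604

Day-of-year of October 12, 2277: 285.
Day-of-year of October 25, 2306: 298.
2277 has 365 days, so 365 − 285 = 80 days remain in 2277.
Full years 2278–2305: 22 common + 6 leap = 22×365 + 6×366 = 10226 days.
Total: 80 + 10226 + 298 = 10604 days.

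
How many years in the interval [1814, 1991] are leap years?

43

Years divisible by 4: 1816, 1820, …, 1988 — 44 in all.
Of these, 1900 is divisible by 100 but not 400, so not leap.
Leap years: 44 − 1 = 43.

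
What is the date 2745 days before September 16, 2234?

March 12, 2227

Count 2745 days before September 16, 2234:
From March 12, 2227 to March 12, 2234: 7 years, of which 2 contain a Feb 29 — 5×365 + 2×366 = 2557 days.
March 2234: 31 − 12 = 19 days remain.
Then April (30), May (31), June (30), July (31), August (31): 30 + 31 + 30 + 31 + 31 = 153 days.
September 1–16, 2234: 16 days.
Residual: 188 days.
Total: 2745 days.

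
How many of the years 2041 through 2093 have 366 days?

Years divisible by 4: 2044, 2048, …, 2092 — 13 in all.
No century exceptions apply. Count: 13.

13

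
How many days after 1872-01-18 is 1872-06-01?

January 1872: 31 − 18 = 13 days remain.
Then February 1872 (29), March (31), April (30), May (31): 29 + 31 + 30 + 31 = 121 days.
June 1, 1872: 1 day.
Total: 13 + 121 + 1 = 135 days.

135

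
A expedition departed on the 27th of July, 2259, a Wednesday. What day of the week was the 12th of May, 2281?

Day-of-year of July 27, 2259: 208.
Day-of-year of May 12, 2281: 132.
2259 has 365 days, so 365 − 208 = 157 days remain in 2259.
Full years 2260–2280: 15 common + 6 leap = 15×365 + 6×366 = 7671 days.
Total: 157 + 7671 + 132 = 7960 days.
7960 mod 7 = 1, so 1 day after Wednesday is Thursday.

Thursday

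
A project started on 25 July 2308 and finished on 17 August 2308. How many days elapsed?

July 2308: 31 − 25 = 6 days remain.
August 1–17, 2308: 17 days.
Total: 6 + 17 = 23 days.

23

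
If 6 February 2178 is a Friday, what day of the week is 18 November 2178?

Wednesday

February 2178: 28 − 6 = 22 days remain (2178 is not a leap year, so February has 28 days).
Then March (31), April (30), May (31), June (30), July (31), August (31), September (30), October (31): 31 + 30 + 31 + 30 + 31 + 31 + 30 + 31 = 245 days.
November 1–18, 2178: 18 days.
Total: 22 + 245 + 18 = 285 days.
285 mod 7 = 5, so 5 days after Friday is Wednesday.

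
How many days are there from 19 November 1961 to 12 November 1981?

7298

From November 19, 1961 to November 19, 1980: 19 years, of which 5 contain a Feb 29 — 14×365 + 5×366 = 6940 days.
November 1980: 30 − 19 = 11 days remain.
Then 11 full months totalling 335 days.
November 1–12, 1981: 12 days.
Residual: 358 days.
Total: 7298 days.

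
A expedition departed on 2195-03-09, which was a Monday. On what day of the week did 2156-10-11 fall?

Count forward from the earlier date (October 11, 2156) to the later (March 9, 2195):
Day-of-year of October 11, 2156: 285.
Day-of-year of March 9, 2195: 68.
2156 has 366 days, so 366 − 285 = 81 days remain in 2156.
Full years 2157–2194: 29 common + 9 leap = 29×365 + 9×366 = 13879 days.
Total: 81 + 13879 + 68 = 14028 days.
14028 is a multiple of 7, so 2156-10-11 falls on the same weekday: Monday.

Monday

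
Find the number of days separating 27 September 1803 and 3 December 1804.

Day-of-year of September 27, 1803: 270.
Day-of-year of December 3, 1804: 338.
1803 has 365 days, so 365 − 270 = 95 days remain in 1803.
Total: 95 + 338 = 433 days.

433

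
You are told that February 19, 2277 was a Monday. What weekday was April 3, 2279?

February 19, 2277 → February 19, 2278: 365 days.
February 19, 2278 → February 19, 2279: 365 days.
February 2279: 28 − 19 = 9 days remain (2279 is not a leap year, so February has 28 days).
Then March (31): 31 days.
April 1–3, 2279: 3 days.
Residual: 43 days.
Total: 773 days.
773 mod 7 = 3, so 3 days after Monday is Thursday.

Thursday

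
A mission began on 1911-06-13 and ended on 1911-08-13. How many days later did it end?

June 1911: 30 − 13 = 17 days remain.
Then July (31): 31 days.
August 1–13, 1911: 13 days.
Total: 17 + 31 + 13 = 61 days.

61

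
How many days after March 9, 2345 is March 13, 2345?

Within March 2345: 13 − 9 = 4 days.

4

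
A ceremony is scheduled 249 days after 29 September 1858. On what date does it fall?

5 June 1859

Count 249 days after September 29, 1858:
Day-of-year of September 29, 1858: 272.
Day-of-year of June 5, 1859: 156.
1858 has 365 days, so 365 − 272 = 93 days remain in 1858.
Total: 93 + 156 = 249 days.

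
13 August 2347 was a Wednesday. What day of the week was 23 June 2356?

From August 13, 2347 to August 13, 2355: 8 years, of which 2 contain a Feb 29 — 6×365 + 2×366 = 2922 days.
August 2355: 31 − 13 = 18 days remain.
Then 9 full months totalling 274 days.
June 1–23, 2356: 23 days.
Residual: 315 days.
Total: 3237 days.
3237 mod 7 = 3, so 3 days after Wednesday is Saturday.

Saturday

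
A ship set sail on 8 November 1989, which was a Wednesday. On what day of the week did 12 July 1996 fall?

Day-of-year of November 8, 1989: 312.
Day-of-year of July 12, 1996: 194.
1989 has 365 days, so 365 − 312 = 53 days remain in 1989.
Full years: 1990: 365; 1991: 365; 1992: 366; 1993: 365; 1994: 365; 1995: 365. Sum = 2191.
Total: 53 + 2191 + 194 = 2438 days.
2438 mod 7 = 2, so 2 days after Wednesday is Friday.

Friday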